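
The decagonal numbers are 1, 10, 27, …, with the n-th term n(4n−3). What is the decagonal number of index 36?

The 36th decagonal number is n(4n−3) with n = 36.
36·(4·36 − 3) = 36·141 = 5076.

5076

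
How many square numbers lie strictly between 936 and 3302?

27

The n-th square number is n².
Smallest index with value > 936: n = 31 (giving 961).
Largest index with value < 3302: n = 57 (giving 3249).
Indices 31 through 57: 27 terms.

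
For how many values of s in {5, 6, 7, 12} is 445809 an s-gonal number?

s = 5: P(5, 545) = 445265 and P(5, 546) = 446901; 445809 is not s-gonal.
s = 6: P(6, 472) = 445096 and P(6, 473) = 446985; 445809 is not s-gonal.
s = 7: P(7, 422) = 444577 and P(7, 423) = 446688; 445809 is not s-gonal.
s = 12: P(12, 299) = 445809. ✓
Hits: s ∈ {12} → 1.

1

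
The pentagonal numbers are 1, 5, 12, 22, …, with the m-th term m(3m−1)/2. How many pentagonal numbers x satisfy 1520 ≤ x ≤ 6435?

34

The n-th pentagonal number is n(3n−1)/2.
Smallest index with value ≥ 1520: n = 32 (giving 1520).
Largest index with value ≤ 6435: n = 65 (giving 6305).
Indices 32 through 65: 34 terms.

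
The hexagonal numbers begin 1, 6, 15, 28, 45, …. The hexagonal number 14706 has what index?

Set n(2n−1) = 14706, giving 2n² − n − 14706 = 0.
The discriminant is 1 + 8·14706 = 117649, and √117649 = 343.
So n = (1 + 343) / 4 = 344/4 = 86.

86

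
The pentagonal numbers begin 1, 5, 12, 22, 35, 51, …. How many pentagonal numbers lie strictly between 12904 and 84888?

The n-th pentagonal number is n(3n−1)/2.
Smallest index with value > 12904: n = 93 (giving 12927).
Largest index with value < 84888: n = 238 (giving 84847).
Indices 93 through 238: 146 terms.

146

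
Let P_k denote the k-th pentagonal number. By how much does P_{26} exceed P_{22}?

26·(3·26 − 1)/2 = 1001 and 22·(3·22 − 1)/2 = 715.
Difference: 1001 − 715 = 286.

286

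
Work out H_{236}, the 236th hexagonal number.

111156

The 236th hexagonal number is n(2n−1) with n = 236.
236·(2·236 − 1) = 236·471 = 111156.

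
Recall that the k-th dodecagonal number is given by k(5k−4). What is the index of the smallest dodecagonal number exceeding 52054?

Solve n(5n−4) > 52054 for integer n.
The largest n with value ≤ 52054 is 102 (since 51612 ≤ 52054 < 52633), so the first above is n = 103, value 52633.

103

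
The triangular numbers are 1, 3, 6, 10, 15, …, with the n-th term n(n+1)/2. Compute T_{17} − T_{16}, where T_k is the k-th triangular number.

Consecutive triangular numbers differ by n: T_{17} − T_{16} = 17.

17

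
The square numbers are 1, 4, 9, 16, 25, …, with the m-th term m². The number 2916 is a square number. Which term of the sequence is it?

54

We need n² = 2916, so n = √2916 = 54.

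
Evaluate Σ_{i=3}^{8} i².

199

Σ_{i=3}^{8} i² = 204 − 5 = 199.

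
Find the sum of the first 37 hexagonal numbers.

34447

Σ i(2i−1) = 2Σi² − Σi over i = 1..37.
Σi = 703 and Σi² = 17575.
2·17575 − 1·703 = 34447.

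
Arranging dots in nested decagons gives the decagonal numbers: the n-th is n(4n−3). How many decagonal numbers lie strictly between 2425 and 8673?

21

The n-th decagonal number is n(4n−3).
Smallest index with value > 2425: n = 26 (giving 2626).
Largest index with value < 8673: n = 46 (giving 8326).
Indices 26 through 46: 21 terms.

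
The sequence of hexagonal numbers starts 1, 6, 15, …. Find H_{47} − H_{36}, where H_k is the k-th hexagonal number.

47·(2·47 − 1) = 4371 and 36·(2·36 − 1) = 2556.
Difference: 4371 − 2556 = 1815.

1815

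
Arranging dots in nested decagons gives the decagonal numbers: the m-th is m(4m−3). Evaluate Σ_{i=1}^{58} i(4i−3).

Σ i(4i−3) = 4Σi² − 3Σi over i = 1..58.
Σi = 1711 and Σi² = 66729.
4·66729 − 3·1711 = 261783.

261783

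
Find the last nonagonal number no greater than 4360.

4200

Solve n(7n−5)/2 ≤ 4360 for integer n.
n = 35 gives 4200 ≤ 4360, while n = 36 gives 4446 > 4360; so the answer is 4200.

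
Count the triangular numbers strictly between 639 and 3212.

The n-th triangular number is n(n+1)/2.
Smallest index with value > 639: n = 36 (giving 666).
Largest index with value < 3212: n = 79 (giving 3160).
Indices 36 through 79: 44 terms.

44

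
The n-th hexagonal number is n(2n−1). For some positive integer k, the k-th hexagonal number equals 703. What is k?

Set n(2n−1) = 703, giving 2n² − n − 703 = 0.
So n = (1 + 75) / 4 = 76/4 = 19.

19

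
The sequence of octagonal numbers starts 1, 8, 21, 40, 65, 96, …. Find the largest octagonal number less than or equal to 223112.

223041

Solve n(3n−2) ≤ 223112 for integer n.
n = 273 gives 223041 ≤ 223112, while n = 274 gives 224680 > 223112; so the answer is 223041.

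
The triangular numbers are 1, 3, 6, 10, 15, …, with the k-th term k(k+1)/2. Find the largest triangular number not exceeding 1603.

Solve n(n+1)/2 ≤ 1603 for integer n.
n = 56 gives 1596 ≤ 1603, while n = 57 gives 1653 > 1603; so the answer is 1596.

1596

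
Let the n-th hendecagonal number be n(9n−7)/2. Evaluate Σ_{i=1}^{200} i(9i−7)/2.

Σ i(9i−7)/2 = (9Σi² − 7Σi) / 2 over i = 1..200.
Σi = 20100 and Σi² = 2686700.
(9·2686700 − 7·20100) / 2 = 24039600/2 = 12019800.

12019800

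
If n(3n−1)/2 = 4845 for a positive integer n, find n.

Set n(3n−1)/2 = 4845, giving 3n² − n − 9690 = 0.
The discriminant is 1 + 24·4845 = 116281, and √116281 = 341.
So n = (1 + 341) / 6 = 342/6 = 57.

57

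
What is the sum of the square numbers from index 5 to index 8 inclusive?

174

Σ_{i=5}^{8} i² = 204 − 30 = 174.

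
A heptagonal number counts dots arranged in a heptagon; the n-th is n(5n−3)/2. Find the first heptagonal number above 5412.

5452

Solve n(5n−3)/2 > 5412 for integer n.
The largest n with value ≤ 5412 is 46 (since 5221 ≤ 5412 < 5452), so the first above is n = 47, value 5452.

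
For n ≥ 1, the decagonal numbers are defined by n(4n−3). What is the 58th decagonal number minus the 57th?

Consecutive decagonal numbers differ by 8n − 7: here 8·58 − 7 = 457.

457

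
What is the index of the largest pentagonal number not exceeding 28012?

Solve n(3n−1)/2 ≤ 28012 for integer n.
n = 136 gives 27676 ≤ 28012, while n = 137 gives 28085 > 28012; so the answer is index 136.

136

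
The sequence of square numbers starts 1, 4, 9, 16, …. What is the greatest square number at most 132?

Solve n² ≤ 132 for integer n.
n = 11 gives 121 ≤ 132, while n = 12 gives 144 > 132; so the answer is 121.

121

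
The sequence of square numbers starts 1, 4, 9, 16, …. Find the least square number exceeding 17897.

Solve n² > 17897 for integer n.
The largest n with value ≤ 17897 is 133 (since 17689 ≤ 17897 < 17956), so the first above is n = 134, value 17956.

17956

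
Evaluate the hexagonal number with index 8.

8·(2·8 − 1) = 8·15 = 120.

120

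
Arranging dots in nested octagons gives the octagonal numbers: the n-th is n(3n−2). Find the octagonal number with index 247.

The 247th octagonal number is n(3n−2) with n = 247.
247·(3·247 − 2) = 247·739 = 182533.

182533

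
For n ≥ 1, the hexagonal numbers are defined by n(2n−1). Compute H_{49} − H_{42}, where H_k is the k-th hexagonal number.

1267

49·(2·49 − 1) = 4753 and 42·(2·42 − 1) = 3486.
Difference: 4753 − 3486 = 1267.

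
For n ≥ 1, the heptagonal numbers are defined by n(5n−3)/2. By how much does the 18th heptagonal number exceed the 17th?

86

Consecutive heptagonal numbers differ by 5n − 4: here 5·18 − 4 = 86.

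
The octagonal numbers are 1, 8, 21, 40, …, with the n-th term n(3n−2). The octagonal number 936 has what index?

18

Set n(3n−2) = 936, giving 3n² − 2n − 936 = 0.
So n = (2 + 106) / 6 = 108/6 = 18.
Check: 18·(3·18 − 2) = 936. ✓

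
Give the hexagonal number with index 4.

28

The 4th hexagonal number is n(2n−1) with n = 4.
4·(2·4 − 1) = 4·7 = 28.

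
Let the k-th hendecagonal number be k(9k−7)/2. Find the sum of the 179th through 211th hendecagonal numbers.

5637654

Σ i(9i−7)/2 = (9Σi² − 7Σi) / 2 over i = 179..211.
Σi = 22366 − 15931 = 6435 and Σi² = 3153606 − 1895789 = 1257817.
(9·1257817 − 7·6435) / 2 = 11275308/2 = 5637654.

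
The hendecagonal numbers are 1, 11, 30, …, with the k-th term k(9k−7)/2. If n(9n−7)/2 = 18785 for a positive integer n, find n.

65

Set n(9n−7)/2 = 18785, giving 9n² − 7n − 37570 = 0.
The discriminant is 49 + 72·18785 = 1352569, and √1352569 = 1163.
So n = (7 + 1163) / 18 = 1170/18 = 65.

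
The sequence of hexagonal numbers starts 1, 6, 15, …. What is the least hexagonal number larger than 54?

Solve n(2n−1) > 54 for integer n.
The largest n with value ≤ 54 is 5 (since 45 ≤ 54 < 66), so the first above is n = 6, value 66.

66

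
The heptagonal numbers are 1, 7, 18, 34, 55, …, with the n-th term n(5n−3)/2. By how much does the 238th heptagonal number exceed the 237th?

1186

Consecutive heptagonal numbers differ by 5n − 4: here 5·238 − 4 = 1186.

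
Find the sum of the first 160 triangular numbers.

695520

Σ i(i+1)/2 = (Σi² + Σi) / 2 over i = 1..160.
Σi = 12880 and Σi² = 1378160.
(1·1378160 + 1·12880) / 2 = 1391040/2 = 695520.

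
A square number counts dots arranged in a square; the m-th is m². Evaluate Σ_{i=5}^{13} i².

789

Σ_{i=5}^{13} i² = 819 − 30 = 789.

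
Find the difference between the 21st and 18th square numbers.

21² = 441 and 18² = 324.
Difference: 441 − 324 = 117.

117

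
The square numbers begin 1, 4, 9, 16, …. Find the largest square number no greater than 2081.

Solve n² ≤ 2081 for integer n.
n = 45 gives 2025 ≤ 2081, while n = 46 gives 2116 > 2081; so the answer is 2025.

2025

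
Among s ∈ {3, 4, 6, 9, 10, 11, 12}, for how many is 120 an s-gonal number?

2

s = 3: P(3, 15) = 120. ✓
s = 4: P(4, 10) = 100 and P(4, 11) = 121; 120 is not s-gonal.
s = 6: P(6, 8) = 120. ✓
s = 9: P(9, 6) = 111 and P(9, 7) = 154; 120 is not s-gonal.
s = 10: P(10, 5) = 85 and P(10, 6) = 126; 120 is not s-gonal.
s = 11: P(11, 5) = 95 and P(11, 6) = 141; 120 is not s-gonal.
s = 12: P(12, 5) = 105 and P(12, 6) = 156; 120 is not s-gonal.
Hits: s ∈ {3, 6} → 2.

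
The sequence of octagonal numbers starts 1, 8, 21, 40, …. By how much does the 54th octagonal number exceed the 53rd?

319

Consecutive octagonal numbers differ by 6n − 5: here 6·54 − 5 = 319.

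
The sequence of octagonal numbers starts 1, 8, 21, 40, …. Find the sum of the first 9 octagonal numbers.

765

Σ i(3i−2) = 3Σi² − 2Σi over i = 1..9.
Σi = 45 and Σi² = 285.
3·285 − 2·45 = 765.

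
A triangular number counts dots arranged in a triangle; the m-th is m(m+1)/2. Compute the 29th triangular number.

435

The 29th triangular number is n(n+1)/2 with n = 29.
29·30/2 = 870/2 = 435.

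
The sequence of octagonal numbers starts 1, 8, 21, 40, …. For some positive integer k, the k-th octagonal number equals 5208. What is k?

Set n(3n−2) = 5208, giving 3n² − 2n − 5208 = 0.
The discriminant is 4 + 12·5208 = 62500, and √62500 = 250.
So n = (2 + 250) / 6 = 252/6 = 42.
Check: 42·(3·42 − 2) = 5208. ✓

42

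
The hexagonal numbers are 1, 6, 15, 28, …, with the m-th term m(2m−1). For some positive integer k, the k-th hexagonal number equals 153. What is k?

9

Set n(2n−1) = 153, giving 2n² − n − 153 = 0.
The discriminant is 1 + 8·153 = 1225, and √1225 = 35.
So n = (1 + 35) / 4 = 36/4 = 9.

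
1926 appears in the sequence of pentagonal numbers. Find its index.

Set n(3n−1)/2 = 1926, giving 3n² − n − 3852 = 0.
So n = (1 + 215) / 6 = 216/6 = 36.

36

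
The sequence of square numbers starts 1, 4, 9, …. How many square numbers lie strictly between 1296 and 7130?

The n-th square number is n².
Smallest index with value > 1296: n = 37 (giving 1369).
Largest index with value < 7130: n = 84 (giving 7056).
Indices 37 through 84: 48 terms.

48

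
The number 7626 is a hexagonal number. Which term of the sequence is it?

62

Set n(2n−1) = 7626, giving 2n² − n − 7626 = 0.
The discriminant is 1 + 8·7626 = 61009, and √61009 = 247.
So n = (1 + 247) / 4 = 248/4 = 62.
Check: 62·(2·62 − 1) = 7626. ✓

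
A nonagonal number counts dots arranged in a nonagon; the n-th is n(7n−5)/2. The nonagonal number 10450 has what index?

Set n(7n−5)/2 = 10450, giving 7n² − 5n − 20900 = 0.
The discriminant is 25 + 56·10450 = 585225, and √585225 = 765.
So n = (5 + 765) / 14 = 770/14 = 55.

55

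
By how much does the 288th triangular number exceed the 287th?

288

Consecutive triangular numbers differ by n: T_{288} − T_{287} = 288.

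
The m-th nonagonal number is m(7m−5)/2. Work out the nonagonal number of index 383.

512454

The 383rd nonagonal number is n(7n−5)/2 with n = 383.
383·(7·383 − 5)/2 = 383·2676/2 = 383·1338 = 512454.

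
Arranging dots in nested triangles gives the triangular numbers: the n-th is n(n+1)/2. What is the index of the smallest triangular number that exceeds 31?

8

Solve n(n+1)/2 > 31 for integer n.
The largest n with value ≤ 31 is 7 (since 28 ≤ 31 < 36), so the first above is n = 8, value 36.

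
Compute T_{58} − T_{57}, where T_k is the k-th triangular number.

58

Consecutive triangular numbers differ by n: T_{58} − T_{57} = 58.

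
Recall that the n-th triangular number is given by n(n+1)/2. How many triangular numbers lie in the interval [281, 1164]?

The n-th triangular number is n(n+1)/2.
Smallest index with value ≥ 281: n = 24 (giving 300).
Largest index with value ≤ 1164: n = 47 (giving 1128).
Indices 24 through 47: 24 terms.

24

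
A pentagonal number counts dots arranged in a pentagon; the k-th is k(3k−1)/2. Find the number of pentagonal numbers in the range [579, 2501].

The n-th pentagonal number is n(3n−1)/2.
Smallest index with value ≥ 579: n = 20 (giving 590).
Largest index with value ≤ 2501: n = 41 (giving 2501).
Indices 20 through 41: 22 terms.

22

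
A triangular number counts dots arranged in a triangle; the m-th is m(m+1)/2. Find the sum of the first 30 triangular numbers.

Σ i(i+1)/2 = (Σi² + Σi) / 2 over i = 1..30.
Σi = 465 and Σi² = 9455.
(1·9455 + 1·465) / 2 = 9920/2 = 4960.

4960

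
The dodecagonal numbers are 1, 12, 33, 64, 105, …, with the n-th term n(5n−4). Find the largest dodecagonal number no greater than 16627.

16588

Solve n(5n−4) ≤ 16627 for integer n.
n = 58 gives 16588 ≤ 16627, while n = 59 gives 17169 > 16627; so the answer is 16588.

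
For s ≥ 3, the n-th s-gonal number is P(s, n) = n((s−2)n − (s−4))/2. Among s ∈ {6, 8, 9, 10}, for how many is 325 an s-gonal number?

s = 6: P(6, 13) = 325. ✓
s = 8: P(8, 10) = 280 and P(8, 11) = 341; 325 is not s-gonal.
s = 9: P(9, 10) = 325. ✓
s = 10: P(10, 9) = 297 and P(10, 10) = 370; 325 is not s-gonal.
Hits: s ∈ {6, 9} → 2.

2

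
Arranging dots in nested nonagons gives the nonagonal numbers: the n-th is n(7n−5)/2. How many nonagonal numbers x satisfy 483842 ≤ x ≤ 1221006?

The n-th nonagonal number is n(7n−5)/2.
Smallest index with value ≥ 483842: n = 373 (giving 486019).
Largest index with value ≤ 1221006: n = 591 (giving 1221006).
Indices 373 through 591: 219 terms.

219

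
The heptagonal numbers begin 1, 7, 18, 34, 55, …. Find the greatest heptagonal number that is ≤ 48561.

Solve n(5n−3)/2 ≤ 48561 for integer n.
n = 139 gives 48094 ≤ 48561, while n = 140 gives 48790 > 48561; so the answer is 48094.

48094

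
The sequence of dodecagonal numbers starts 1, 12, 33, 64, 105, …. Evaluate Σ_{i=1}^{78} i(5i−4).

793871

Σ i(5i−4) = 5Σi² − 4Σi over i = 1..78.
Σi = 3081 and Σi² = 161239.
5·161239 − 4·3081 = 793871.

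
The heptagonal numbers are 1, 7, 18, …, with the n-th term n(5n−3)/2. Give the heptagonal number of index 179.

79834

The 179th heptagonal number is n(5n−3)/2 with n = 179.
179·(5·179 − 3)/2 = 179·892/2 = 179·446 = 79834.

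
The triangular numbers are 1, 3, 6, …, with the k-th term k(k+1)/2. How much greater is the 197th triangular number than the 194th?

588

197·198/2 = 19503 and 194·195/2 = 18915.
Difference: 19503 − 18915 = 588.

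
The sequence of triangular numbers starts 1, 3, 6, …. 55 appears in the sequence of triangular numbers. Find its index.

10

Set n(n+1)/2 = 55, giving n² + n − 110 = 0.
The discriminant is 1 + 8·55 = 441, and √441 = 21.
So n = (-1 + 21) / 2 = 20/2 = 10.
Check: 10·11/2 = 55. ✓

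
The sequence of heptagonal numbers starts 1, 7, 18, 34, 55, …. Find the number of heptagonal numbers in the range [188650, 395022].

123

The n-th heptagonal number is n(5n−3)/2.
Smallest index with value ≥ 188650: n = 275 (giving 188650).
Largest index with value ≤ 395022: n = 397 (giving 393427).
Indices 275 through 397: 123 terms.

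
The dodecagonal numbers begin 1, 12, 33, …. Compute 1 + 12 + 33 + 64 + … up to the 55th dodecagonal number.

Σ i(5i−4) = 5Σi² − 4Σi over i = 1..55.
Σi = 1540 and Σi² = 56980.
5·56980 − 4·1540 = 278740.

278740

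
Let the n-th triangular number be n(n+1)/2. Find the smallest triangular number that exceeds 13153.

13203

Solve n(n+1)/2 > 13153 for integer n.
The largest n with value ≤ 13153 is 161 (since 13041 ≤ 13153 < 13203), so the first above is n = 162, value 13203.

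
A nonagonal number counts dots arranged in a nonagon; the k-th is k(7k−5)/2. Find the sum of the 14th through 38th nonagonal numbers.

Σ i(7i−5)/2 = (7Σi² − 5Σi) / 2 over i = 14..38.
Σi = 741 − 91 = 650 and Σi² = 19019 − 819 = 18200.
(7·18200 − 5·650) / 2 = 124150/2 = 62075.

62075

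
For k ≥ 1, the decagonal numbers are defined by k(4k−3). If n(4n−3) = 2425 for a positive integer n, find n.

25

Set n(4n−3) = 2425, giving 4n² − 3n − 2425 = 0.
The discriminant is 9 + 16·2425 = 38809, and √38809 = 197.
So n = (3 + 197) / 8 = 200/8 = 25.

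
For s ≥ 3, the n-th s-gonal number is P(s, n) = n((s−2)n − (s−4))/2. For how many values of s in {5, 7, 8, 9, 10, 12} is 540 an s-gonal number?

s = 5: P(5, 19) = 532 and P(5, 20) = 590; 540 is not s-gonal.
s = 7: P(7, 15) = 540. ✓
s = 8: P(8, 13) = 481 and P(8, 14) = 560; 540 is not s-gonal.
s = 9: P(9, 12) = 474 and P(9, 13) = 559; 540 is not s-gonal.
s = 10: P(10, 12) = 540. ✓
s = 12: P(12, 10) = 460 and P(12, 11) = 561; 540 is not s-gonal.
Hits: s ∈ {7, 10} → 2.

2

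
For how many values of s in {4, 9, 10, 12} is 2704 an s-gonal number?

1

s = 4: P(4, 52) = 2704. ✓
s = 9: P(9, 28) = 2674 and P(9, 29) = 2871; 2704 is not s-gonal.
s = 10: P(10, 26) = 2626 and P(10, 27) = 2835; 2704 is not s-gonal.
s = 12: P(12, 23) = 2553 and P(12, 24) = 2784; 2704 is not s-gonal.
Hits: s ∈ {4} → 1.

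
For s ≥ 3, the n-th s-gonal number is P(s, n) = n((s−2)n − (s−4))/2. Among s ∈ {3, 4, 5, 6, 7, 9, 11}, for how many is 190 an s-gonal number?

2

s = 3: P(3, 19) = 190. ✓
s = 4: P(4, 13) = 169 and P(4, 14) = 196; 190 is not s-gonal.
s = 5: P(5, 11) = 176 and P(5, 12) = 210; 190 is not s-gonal.
s = 6: P(6, 10) = 190. ✓
s = 7: P(7, 9) = 189 and P(7, 10) = 235; 190 is not s-gonal.
s = 9: P(9, 7) = 154 and P(9, 8) = 204; 190 is not s-gonal.
s = 11: P(11, 6) = 141 and P(11, 7) = 196; 190 is not s-gonal.
Hits: s ∈ {3, 6} → 2.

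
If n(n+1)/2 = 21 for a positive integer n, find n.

6

Set n(n+1)/2 = 21, giving n² + n − 42 = 0.
The discriminant is 1 + 8·21 = 169, and √169 = 13.
So n = (-1 + 13) / 2 = 12/2 = 6.
Check: 6·7/2 = 21. ✓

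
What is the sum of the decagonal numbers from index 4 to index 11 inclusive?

Σ i(4i−3) = 4Σi² − 3Σi over i = 4..11.
Σi = 66 − 6 = 60 and Σi² = 506 − 14 = 492.
4·492 − 3·60 = 1788.

1788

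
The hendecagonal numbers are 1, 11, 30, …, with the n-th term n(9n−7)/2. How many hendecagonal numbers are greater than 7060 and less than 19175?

The n-th hendecagonal number is n(9n−7)/2.
Smallest index with value > 7060: n = 41 (giving 7421).
Largest index with value < 19175: n = 65 (giving 18785).
Indices 41 through 65: 25 terms.

25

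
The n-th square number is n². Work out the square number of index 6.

The 6th square number is n² with n = 6.
6² = 36.

36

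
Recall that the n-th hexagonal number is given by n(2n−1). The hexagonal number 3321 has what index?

41

Set n(2n−1) = 3321, giving 2n² − n − 3321 = 0.
The discriminant is 1 + 8·3321 = 26569, and √26569 = 163.
So n = (1 + 163) / 4 = 164/4 = 41.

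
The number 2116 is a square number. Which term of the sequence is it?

46

We need n² = 2116, so n = √2116 = 46.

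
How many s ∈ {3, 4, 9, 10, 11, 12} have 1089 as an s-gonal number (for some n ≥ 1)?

2

s = 3: P(3, 46) = 1081 and P(3, 47) = 1128; 1089 is not s-gonal.
s = 4: P(4, 33) = 1089. ✓
s = 9: P(9, 18) = 1089. ✓
s = 10: P(10, 16) = 976 and P(10, 17) = 1105; 1089 is not s-gonal.
s = 11: P(11, 15) = 960 and P(11, 16) = 1096; 1089 is not s-gonal.
s = 12: P(12, 15) = 1065 and P(12, 16) = 1216; 1089 is not s-gonal.
Hits: s ∈ {4, 9} → 2.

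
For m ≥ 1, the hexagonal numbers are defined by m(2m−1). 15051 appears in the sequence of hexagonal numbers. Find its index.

Set n(2n−1) = 15051, giving 2n² − n − 15051 = 0.
The discriminant is 1 + 8·15051 = 120409, and √120409 = 347.
So n = (1 + 347) / 4 = 348/4 = 87.

87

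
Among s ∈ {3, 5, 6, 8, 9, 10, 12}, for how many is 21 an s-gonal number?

2

s = 3: P(3, 6) = 21. ✓
s = 5: P(5, 3) = 12 and P(5, 4) = 22; 21 is not s-gonal.
s = 6: P(6, 3) = 15 and P(6, 4) = 28; 21 is not s-gonal.
s = 8: P(8, 3) = 21. ✓
s = 9: P(9, 2) = 9 and P(9, 3) = 24; 21 is not s-gonal.
s = 10: P(10, 2) = 10 and P(10, 3) = 27; 21 is not s-gonal.
s = 12: P(12, 2) = 12 and P(12, 3) = 33; 21 is not s-gonal.
Hits: s ∈ {3, 8} → 2.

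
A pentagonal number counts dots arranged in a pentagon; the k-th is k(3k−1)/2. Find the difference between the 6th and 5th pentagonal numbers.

Consecutive pentagonal numbers differ by 3n − 2: here 3·6 − 2 = 16.

16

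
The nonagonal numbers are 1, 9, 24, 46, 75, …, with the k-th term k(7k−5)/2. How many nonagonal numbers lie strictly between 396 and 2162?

The n-th nonagonal number is n(7n−5)/2.
Smallest index with value > 396: n = 12 (giving 474).
Largest index with value < 2162: n = 25 (giving 2125).
Indices 12 through 25: 14 terms.

14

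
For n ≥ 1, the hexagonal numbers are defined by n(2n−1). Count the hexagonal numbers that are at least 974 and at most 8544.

43

The n-th hexagonal number is n(2n−1).
Smallest index with value ≥ 974: n = 23 (giving 1035).
Largest index with value ≤ 8544: n = 65 (giving 8385).
Indices 23 through 65: 43 terms.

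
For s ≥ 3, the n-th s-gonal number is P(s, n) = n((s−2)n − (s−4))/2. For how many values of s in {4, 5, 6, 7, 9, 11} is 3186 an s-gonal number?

2

s = 4: P(4, 56) = 3136 and P(4, 57) = 3249; 3186 is not s-gonal.
s = 5: P(5, 46) = 3151 and P(5, 47) = 3290; 3186 is not s-gonal.
s = 6: P(6, 40) = 3160 and P(6, 41) = 3321; 3186 is not s-gonal.
s = 7: P(7, 36) = 3186. ✓
s = 9: P(9, 30) = 3075 and P(9, 31) = 3286; 3186 is not s-gonal.
s = 11: P(11, 27) = 3186. ✓
Hits: s ∈ {7, 11} → 2.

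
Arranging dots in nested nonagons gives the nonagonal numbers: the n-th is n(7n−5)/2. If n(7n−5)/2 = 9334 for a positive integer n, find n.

52

Set n(7n−5)/2 = 9334, giving 7n² − 5n − 18668 = 0.
The discriminant is 25 + 56·9334 = 522729, and √522729 = 723.
So n = (5 + 723) / 14 = 728/14 = 52.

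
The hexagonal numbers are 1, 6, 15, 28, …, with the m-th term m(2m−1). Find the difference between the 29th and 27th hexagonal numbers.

222

29·(2·29 − 1) = 1653 and 27·(2·27 − 1) = 1431.
Difference: 1653 − 1431 = 222.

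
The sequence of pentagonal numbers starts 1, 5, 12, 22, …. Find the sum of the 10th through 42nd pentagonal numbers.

37521

Σ i(3i−1)/2 = (3Σi² − Σi) / 2 over i = 10..42.
Σi = 903 − 45 = 858 and Σi² = 25585 − 285 = 25300.
(3·25300 − 1·858) / 2 = 75042/2 = 37521.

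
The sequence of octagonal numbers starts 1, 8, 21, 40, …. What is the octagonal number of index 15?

The 15th octagonal number is n(3n−2) with n = 15.
15·(3·15 − 2) = 15·43 = 645.

645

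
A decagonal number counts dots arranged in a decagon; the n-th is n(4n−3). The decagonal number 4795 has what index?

35

Set n(4n−3) = 4795, giving 4n² − 3n − 4795 = 0.
The discriminant is 9 + 16·4795 = 76729, and √76729 = 277.
So n = (3 + 277) / 8 = 280/8 = 35.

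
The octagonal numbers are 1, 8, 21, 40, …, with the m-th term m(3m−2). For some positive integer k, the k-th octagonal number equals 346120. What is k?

Set n(3n−2) = 346120, giving 3n² − 2n − 346120 = 0.
The discriminant is 4 + 12·346120 = 4153444, and √4153444 = 2038.
So n = (2 + 2038) / 6 = 2040/6 = 340.
Check: 340·(3·340 − 2) = 346120. ✓

340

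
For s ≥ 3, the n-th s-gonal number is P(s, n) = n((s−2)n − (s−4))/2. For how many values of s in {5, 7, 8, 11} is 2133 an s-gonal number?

1

s = 5: P(5, 37) = 2035 and P(5, 38) = 2147; 2133 is not s-gonal.
s = 7: P(7, 29) = 2059 and P(7, 30) = 2205; 2133 is not s-gonal.
s = 8: P(8, 27) = 2133. ✓
s = 11: P(11, 22) = 2101 and P(11, 23) = 2300; 2133 is not s-gonal.
Hits: s ∈ {8} → 1.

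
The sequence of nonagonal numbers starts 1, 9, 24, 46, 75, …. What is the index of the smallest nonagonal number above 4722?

Solve n(7n−5)/2 > 4722 for integer n.
The largest n with value ≤ 4722 is 37 (since 4699 ≤ 4722 < 4959), so the first above is n = 38, value 4959.

38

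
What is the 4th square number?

16

The 4th square number is n² with n = 4.
4² = 16.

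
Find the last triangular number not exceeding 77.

Solve n(n+1)/2 ≤ 77 for integer n.
n = 11 gives 66 ≤ 77, while n = 12 gives 78 > 77; so the answer is 66.

66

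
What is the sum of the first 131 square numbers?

Σ_{i=1}^{131} i² = 131·132·263/6 = 757966.

757966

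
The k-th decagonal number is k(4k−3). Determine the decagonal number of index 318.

403542

318·(4·318 − 3) = 318·1269 = 403542.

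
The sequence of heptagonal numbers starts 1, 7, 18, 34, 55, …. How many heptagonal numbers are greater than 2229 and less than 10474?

35

The n-th heptagonal number is n(5n−3)/2.
Smallest index with value > 2229: n = 31 (giving 2356).
Largest index with value < 10474: n = 65 (giving 10465).
Indices 31 through 65: 35 terms.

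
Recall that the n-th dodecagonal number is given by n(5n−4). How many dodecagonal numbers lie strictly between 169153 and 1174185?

The n-th dodecagonal number is n(5n−4).
Smallest index with value > 169153: n = 185 (giving 170385).
Largest index with value < 1174185: n = 484 (giving 1169344).
Indices 185 through 484: 300 terms.

300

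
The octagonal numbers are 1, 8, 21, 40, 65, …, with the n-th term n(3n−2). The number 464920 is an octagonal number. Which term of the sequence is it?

394

Set n(3n−2) = 464920, giving 3n² − 2n − 464920 = 0.
So n = (2 + 2362) / 6 = 2364/6 = 394.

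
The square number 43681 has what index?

We need n² = 43681, so n = √43681 = 209.

209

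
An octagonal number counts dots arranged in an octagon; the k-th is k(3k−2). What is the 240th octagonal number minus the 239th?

1435

Consecutive octagonal numbers differ by 6n − 5: here 6·240 − 5 = 1435.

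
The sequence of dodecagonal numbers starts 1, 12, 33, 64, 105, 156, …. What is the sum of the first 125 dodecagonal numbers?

3262875

Σ i(5i−4) = 5Σi² − 4Σi over i = 1..125.
Σi = 7875 and Σi² = 658875.
5·658875 − 4·7875 = 3262875.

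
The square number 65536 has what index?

We need n² = 65536, so n = √65536 = 256.

256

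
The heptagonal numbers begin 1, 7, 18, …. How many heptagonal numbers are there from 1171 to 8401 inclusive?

37

The n-th heptagonal number is n(5n−3)/2.
Smallest index with value ≥ 1171: n = 22 (giving 1177).
Largest index with value ≤ 8401: n = 58 (giving 8323).
Indices 22 through 58: 37 terms.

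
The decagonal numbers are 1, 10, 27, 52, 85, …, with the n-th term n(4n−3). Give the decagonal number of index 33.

The 33rd decagonal number is n(4n−3) with n = 33.
33·(4·33 − 3) = 33·129 = 4257.

4257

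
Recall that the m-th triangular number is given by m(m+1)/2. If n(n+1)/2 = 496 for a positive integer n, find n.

31

Set n(n+1)/2 = 496, giving n² + n − 992 = 0.
The discriminant is 1 + 8·496 = 3969, and √3969 = 63.
So n = (-1 + 63) / 2 = 62/2 = 31.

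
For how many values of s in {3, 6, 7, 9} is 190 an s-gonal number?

2

s = 3: P(3, 19) = 190. ✓
s = 6: P(6, 10) = 190. ✓
s = 7: P(7, 9) = 189 and P(7, 10) = 235; 190 is not s-gonal.
s = 9: P(9, 7) = 154 and P(9, 8) = 204; 190 is not s-gonal.
Hits: s ∈ {3, 6} → 2.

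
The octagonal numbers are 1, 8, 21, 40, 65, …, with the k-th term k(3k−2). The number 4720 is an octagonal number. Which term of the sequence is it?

40

Set n(3n−2) = 4720, giving 3n² − 2n − 4720 = 0.
So n = (2 + 238) / 6 = 240/6 = 40.
Check: 40·(3·40 − 2) = 4720. ✓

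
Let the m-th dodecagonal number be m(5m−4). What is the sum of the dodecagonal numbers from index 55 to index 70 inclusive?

Σ i(5i−4) = 5Σi² − 4Σi over i = 55..70.
Σi = 2485 − 1485 = 1000 and Σi² = 116795 − 53955 = 62840.
5·62840 − 4·1000 = 310200.

310200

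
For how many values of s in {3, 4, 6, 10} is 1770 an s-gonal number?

2

s = 3: P(3, 59) = 1770. ✓
s = 4: P(4, 42) = 1764 and P(4, 43) = 1849; 1770 is not s-gonal.
s = 6: P(6, 30) = 1770. ✓
s = 10: P(10, 21) = 1701 and P(10, 22) = 1870; 1770 is not s-gonal.
Hits: s ∈ {3, 6} → 2.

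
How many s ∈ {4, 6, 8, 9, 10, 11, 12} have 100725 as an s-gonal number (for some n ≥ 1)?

2

s = 4: P(4, 317) = 100489 and P(4, 318) = 101124; 100725 is not s-gonal.
s = 6: P(6, 224) = 100128 and P(6, 225) = 101025; 100725 is not s-gonal.
s = 8: P(8, 183) = 100101 and P(8, 184) = 101200; 100725 is not s-gonal.
s = 9: P(9, 170) = 100725. ✓
s = 10: P(10, 159) = 100647 and P(10, 160) = 101920; 100725 is not s-gonal.
s = 11: P(11, 150) = 100725. ✓
s = 12: P(12, 142) = 100252 and P(12, 143) = 101673; 100725 is not s-gonal.
Hits: s ∈ {9, 11} → 2.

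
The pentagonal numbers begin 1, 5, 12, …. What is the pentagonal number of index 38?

2147

38·(3·38 − 1)/2 = 38·113/2 = 2147.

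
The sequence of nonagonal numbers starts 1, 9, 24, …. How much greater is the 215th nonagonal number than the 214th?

Consecutive nonagonal numbers differ by 7n − 6: here 7·215 − 6 = 1499.

1499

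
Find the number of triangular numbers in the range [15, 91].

9

The n-th triangular number is n(n+1)/2.
Smallest index with value ≥ 15: n = 5 (giving 15).
Largest index with value ≤ 91: n = 13 (giving 91).
Indices 5 through 13: 9 terms.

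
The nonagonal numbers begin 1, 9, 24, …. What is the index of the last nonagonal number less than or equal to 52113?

Solve n(7n−5)/2 ≤ 52113 for integer n.
n = 122 gives 51789 ≤ 52113, while n = 123 gives 52644 > 52113; so the answer is index 122.

122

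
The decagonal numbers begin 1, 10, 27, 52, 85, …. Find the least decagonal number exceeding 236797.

237412

Solve n(4n−3) > 236797 for integer n.
The largest n with value ≤ 236797 is 243 (since 235467 ≤ 236797 < 237412), so the first above is n = 244, value 237412.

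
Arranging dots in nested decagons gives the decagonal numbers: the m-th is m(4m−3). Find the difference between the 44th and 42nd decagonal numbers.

682

44·(4·44 − 3) = 7612 and 42·(4·42 − 3) = 6930.
Difference: 7612 − 6930 = 682.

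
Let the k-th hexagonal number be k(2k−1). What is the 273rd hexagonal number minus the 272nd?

Consecutive hexagonal numbers differ by 4n − 3: here 4·273 − 3 = 1089.

1089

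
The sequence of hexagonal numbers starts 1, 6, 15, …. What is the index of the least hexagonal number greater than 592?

Solve n(2n−1) > 592 for integer n.
The largest n with value ≤ 592 is 17 (since 561 ≤ 592 < 630), so the first above is n = 18, value 630.

18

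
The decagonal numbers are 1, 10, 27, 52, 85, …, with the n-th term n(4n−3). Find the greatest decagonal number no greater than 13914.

13747

Solve n(4n−3) ≤ 13914 for integer n.
n = 59 gives 13747 ≤ 13914, while n = 60 gives 14220 > 13914; so the answer is 13747.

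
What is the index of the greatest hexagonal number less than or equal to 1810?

30

Solve n(2n−1) ≤ 1810 for integer n.
n = 30 gives 1770 ≤ 1810, while n = 31 gives 1891 > 1810; so the answer is index 30.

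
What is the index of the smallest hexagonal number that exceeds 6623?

Solve n(2n−1) > 6623 for integer n.
The largest n with value ≤ 6623 is 57 (since 6441 ≤ 6623 < 6670), so the first above is n = 58, value 6670.

58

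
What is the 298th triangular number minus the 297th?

Consecutive triangular numbers differ by n: T_{298} − T_{297} = 298.

298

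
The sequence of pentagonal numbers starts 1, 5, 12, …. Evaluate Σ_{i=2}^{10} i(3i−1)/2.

Σ i(3i−1)/2 = (3Σi² − Σi) / 2 over i = 2..10.
Σi = 55 − 1 = 54 and Σi² = 385 − 1 = 384.
(3·384 − 1·54) / 2 = 1098/2 = 549.

549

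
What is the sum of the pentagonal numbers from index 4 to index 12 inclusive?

Σ i(3i−1)/2 = (3Σi² − Σi) / 2 over i = 4..12.
Σi = 78 − 6 = 72 and Σi² = 650 − 14 = 636.
(3·636 − 1·72) / 2 = 1836/2 = 918.

918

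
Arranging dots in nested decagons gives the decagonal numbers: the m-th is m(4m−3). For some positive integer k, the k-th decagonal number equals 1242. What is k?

18

Set n(4n−3) = 1242, giving 4n² − 3n − 1242 = 0.
So n = (3 + 141) / 8 = 144/8 = 18.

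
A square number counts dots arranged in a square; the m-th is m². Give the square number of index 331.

109561

The 331st square number is n² with n = 331.
331² = 109561.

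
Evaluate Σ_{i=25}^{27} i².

Σ_{i=25}^{27} i² = 6930 − 4900 = 2030.

2030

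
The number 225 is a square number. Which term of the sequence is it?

We need n² = 225, so n = √225 = 15.

15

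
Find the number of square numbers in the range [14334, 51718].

108

The n-th square number is n².
Smallest index with value ≥ 14334: n = 120 (giving 14400).
Largest index with value ≤ 51718: n = 227 (giving 51529).
Indices 120 through 227: 108 terms.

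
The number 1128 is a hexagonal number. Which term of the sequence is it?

24

Set n(2n−1) = 1128, giving 2n² − n − 1128 = 0.
So n = (1 + 95) / 4 = 96/4 = 24.
Check: 24·(2·24 − 1) = 1128. ✓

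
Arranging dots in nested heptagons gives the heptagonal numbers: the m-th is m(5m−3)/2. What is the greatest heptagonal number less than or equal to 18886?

Solve n(5n−3)/2 ≤ 18886 for integer n.
n = 87 gives 18792 ≤ 18886, while n = 88 gives 19228 > 18886; so the answer is 18792.

18792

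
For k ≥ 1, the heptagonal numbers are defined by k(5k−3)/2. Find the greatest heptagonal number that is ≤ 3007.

Solve n(5n−3)/2 ≤ 3007 for integer n.
n = 34 gives 2839 ≤ 3007, while n = 35 gives 3010 > 3007; so the answer is 2839.

2839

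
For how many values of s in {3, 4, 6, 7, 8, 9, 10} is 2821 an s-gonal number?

1

s = 3: P(3, 74) = 2775 and P(3, 75) = 2850; 2821 is not s-gonal.
s = 4: P(4, 53) = 2809 and P(4, 54) = 2916; 2821 is not s-gonal.
s = 6: P(6, 37) = 2701 and P(6, 38) = 2850; 2821 is not s-gonal.
s = 7: P(7, 33) = 2673 and P(7, 34) = 2839; 2821 is not s-gonal.
s = 8: P(8, 31) = 2821. ✓
s = 9: P(9, 28) = 2674 and P(9, 29) = 2871; 2821 is not s-gonal.
s = 10: P(10, 26) = 2626 and P(10, 27) = 2835; 2821 is not s-gonal.
Hits: s ∈ {8} → 1.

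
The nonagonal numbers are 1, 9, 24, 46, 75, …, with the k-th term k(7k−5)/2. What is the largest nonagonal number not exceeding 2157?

Solve n(7n−5)/2 ≤ 2157 for integer n.
n = 25 gives 2125 ≤ 2157, while n = 26 gives 2301 > 2157; so the answer is 2125.

2125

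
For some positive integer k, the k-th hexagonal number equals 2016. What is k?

32

Set n(2n−1) = 2016, giving 2n² − n − 2016 = 0.
So n = (1 + 127) / 4 = 128/4 = 32.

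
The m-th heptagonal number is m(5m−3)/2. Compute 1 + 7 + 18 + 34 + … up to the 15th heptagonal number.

2920

Σ i(5i−3)/2 = (5Σi² − 3Σi) / 2 over i = 1..15.
Σi = 120 and Σi² = 1240.
(5·1240 − 3·120) / 2 = 5840/2 = 2920.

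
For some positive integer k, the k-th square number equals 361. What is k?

We need n² = 361, so n = √361 = 19.

19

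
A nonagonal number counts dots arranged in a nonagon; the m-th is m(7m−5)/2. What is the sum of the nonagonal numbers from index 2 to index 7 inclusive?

419

Σ i(7i−5)/2 = (7Σi² − 5Σi) / 2 over i = 2..7.
Σi = 28 − 1 = 27 and Σi² = 140 − 1 = 139.
(7·139 − 5·27) / 2 = 838/2 = 419.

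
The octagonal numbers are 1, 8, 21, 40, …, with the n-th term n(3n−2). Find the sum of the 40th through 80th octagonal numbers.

455100

Σ i(3i−2) = 3Σi² − 2Σi over i = 40..80.
Σi = 3240 − 780 = 2460 and Σi² = 173880 − 20540 = 153340.
3·153340 − 2·2460 = 455100.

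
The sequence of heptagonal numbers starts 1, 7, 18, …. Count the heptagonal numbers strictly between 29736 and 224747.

191

The n-th heptagonal number is n(5n−3)/2.
Smallest index with value > 29736: n = 110 (giving 30085).
Largest index with value < 224747: n = 300 (giving 224550).
Indices 110 through 300: 191 terms.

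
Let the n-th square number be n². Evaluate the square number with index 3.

The 3rd square number is n² with n = 3.
3² = 9.

9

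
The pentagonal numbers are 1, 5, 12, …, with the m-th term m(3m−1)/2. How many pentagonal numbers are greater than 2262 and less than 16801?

66

The n-th pentagonal number is n(3n−1)/2.
Smallest index with value > 2262: n = 40 (giving 2380).
Largest index with value < 16801: n = 105 (giving 16485).
Indices 40 through 105: 66 terms.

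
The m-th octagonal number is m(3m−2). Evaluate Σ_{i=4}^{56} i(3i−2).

177126

Σ i(3i−2) = 3Σi² − 2Σi over i = 4..56.
Σi = 1596 − 6 = 1590 and Σi² = 60116 − 14 = 60102.
3·60102 − 2·1590 = 177126.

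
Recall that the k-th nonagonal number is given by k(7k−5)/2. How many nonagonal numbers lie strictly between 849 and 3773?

The n-th nonagonal number is n(7n−5)/2.
Smallest index with value > 849: n = 16 (giving 856).
Largest index with value < 3773: n = 33 (giving 3729).
Indices 16 through 33: 18 terms.

18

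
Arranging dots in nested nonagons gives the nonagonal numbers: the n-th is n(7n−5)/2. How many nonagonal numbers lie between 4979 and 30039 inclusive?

The n-th nonagonal number is n(7n−5)/2.
Smallest index with value ≥ 4979: n = 39 (giving 5226).
Largest index with value ≤ 30039: n = 93 (giving 30039).
Indices 39 through 93: 55 terms.

55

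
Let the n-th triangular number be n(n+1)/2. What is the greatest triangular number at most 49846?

49770

Solve n(n+1)/2 ≤ 49846 for integer n.
n = 315 gives 49770 ≤ 49846, while n = 316 gives 50086 > 49846; so the answer is 49770.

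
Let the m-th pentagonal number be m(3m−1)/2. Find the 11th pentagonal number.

176

11·(3·11 − 1)/2 = 11·32/2 = 11·16 = 176.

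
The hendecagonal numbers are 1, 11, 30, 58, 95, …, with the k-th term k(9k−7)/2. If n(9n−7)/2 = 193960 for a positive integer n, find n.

208

Set n(9n−7)/2 = 193960, giving 9n² − 7n − 387920 = 0.
The discriminant is 49 + 72·193960 = 13965169, and √13965169 = 3737.
So n = (7 + 3737) / 18 = 3744/18 = 208.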